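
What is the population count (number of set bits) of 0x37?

0x37 = 110111
Count the 1s: 1 + 1 + 1 + 1 + 1 = 5

5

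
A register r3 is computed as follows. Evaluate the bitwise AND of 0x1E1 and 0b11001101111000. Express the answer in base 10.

352

0x1E1 = 00000111100001
b = 11001101111000
AND → 00000101100000 = 352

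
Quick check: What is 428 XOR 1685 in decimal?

428 = 00110101100
1685 = 11010010101
XOR → 11100111001 = 1849

1849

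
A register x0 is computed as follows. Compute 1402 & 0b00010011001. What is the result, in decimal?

1402 = 10101111010
b = 00010011001
AND → 00000011000 = 24

24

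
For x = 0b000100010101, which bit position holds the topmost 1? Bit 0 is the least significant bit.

8

0b000100010101 = 100010101
The topmost 1 is at position 8 (since 2^8 = 256 ≤ 277 < 512).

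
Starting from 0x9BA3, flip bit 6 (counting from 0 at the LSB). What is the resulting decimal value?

x = 1001101110100011
bit 6 is currently 0; toggle it via x ^ (1 << 6) = x ^ 64
→ 1001101111100011 = 39907

39907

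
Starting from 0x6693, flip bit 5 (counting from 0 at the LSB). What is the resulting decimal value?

x = 110011010010011
bit 5 is currently 0; toggle it via x ^ (1 << 5) = x ^ 32
→ 110011010110011 = 26291

26291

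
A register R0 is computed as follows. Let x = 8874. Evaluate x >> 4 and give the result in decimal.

554

8874 = 10001010101010
shift right by 4 → 00001000101010 = 554
(equivalently, floor(8874 / 16))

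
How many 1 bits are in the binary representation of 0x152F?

0x152F = 1010100101111
Count the 1s: 1 + 1 + 1 + 1 + 1 + 1 + 1 + 1 = 8

8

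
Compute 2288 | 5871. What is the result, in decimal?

2288 = 0100011110000
5871 = 1011011101111
 OR → 1111011111111 = 7935

7935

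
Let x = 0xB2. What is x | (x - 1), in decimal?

x = 10110010 = 178
x - 1 = 10110001
OR    = 10110011 = 179
(x | (x - 1) sets all bits below the lowest set bit.)

179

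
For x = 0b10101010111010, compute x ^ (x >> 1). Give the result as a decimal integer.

x = 10101010111010 = 10938
x>>1 = 01010101011101
XOR  = 11111111100111 = 16359
(x ^ (x >> 1) gives the standard binary-reflected Gray code of x.)

16359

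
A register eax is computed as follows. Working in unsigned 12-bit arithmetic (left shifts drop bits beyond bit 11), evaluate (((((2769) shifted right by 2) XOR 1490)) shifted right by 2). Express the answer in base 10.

2769 = 101011010001
→ shifted right by 2 → 001010110100 = 692
1490 = 010111010010
→ XOR → 011101100110 = 1894
→ shifted right by 2 → 000111011001 = 473

473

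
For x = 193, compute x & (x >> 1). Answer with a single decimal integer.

x = 11000001 = 193
x>>1 = 01100000
AND  = 01000000 = 64
(x & (x >> 1) has a 1 wherever x has two consecutive 1 bits.)

64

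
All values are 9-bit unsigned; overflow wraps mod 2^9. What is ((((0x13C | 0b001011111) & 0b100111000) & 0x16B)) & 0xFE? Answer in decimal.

40

0x13C = 100111100
0b001011111 = 001011111
→ | → 101111111 = 383
0b100111000 = 100111000
→ & → 100111000 = 312
0x16B = 101101011
→ & → 100101000 = 296
0xFE = 011111110
→ & → 000101000 = 40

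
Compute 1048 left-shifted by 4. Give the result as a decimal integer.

16768

1048 = 000010000011000
shift left by 4 → 100000110000000 = 16768
(equivalently, 1048 × 2^4 = 1048 × 16)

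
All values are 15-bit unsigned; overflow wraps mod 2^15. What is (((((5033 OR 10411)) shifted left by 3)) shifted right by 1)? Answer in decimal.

5033 = 001001110101001
10411 = 010100010101011
→ OR → 011101110101011 = 15275
→ shifted left by 3 (mod 2^15) → 101110101011000 = 23896
→ shifted right by 1 → 010111010101100 = 11948

11948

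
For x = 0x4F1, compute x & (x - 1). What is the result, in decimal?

1264

x = 10011110001 = 1265
x - 1 = 10011110000
AND   = 10011110000 = 1264
(x & (x - 1) clears the lowest set bit of x.)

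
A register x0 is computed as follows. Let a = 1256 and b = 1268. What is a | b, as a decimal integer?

1256 = 10011101000
1268 = 10011110100
 OR → 10011111100 = 1276

1276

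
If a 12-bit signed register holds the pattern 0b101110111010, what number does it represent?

-1094

pattern = 101110111010 (MSB is 1 ⇒ negative)
Invert: 010001000101, add 1 → 010001000110 = 1094, so the value is -1094.
(Equivalently: 3002 - 2^12 = 3002 - 4096 = -1094.)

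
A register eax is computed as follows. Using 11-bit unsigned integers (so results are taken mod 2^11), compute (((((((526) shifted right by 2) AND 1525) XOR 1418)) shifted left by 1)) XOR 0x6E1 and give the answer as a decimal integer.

526 = 01000001110
→ shifted right by 2 → 00010000011 = 131
1525 = 10111110101
→ AND → 00010000001 = 129
1418 = 10110001010
→ XOR → 10100001011 = 1291
→ shifted left by 1 (mod 2^11) → 01000010110 = 534
0x6E1 = 11011100001
→ XOR → 10011110111 = 1271

1271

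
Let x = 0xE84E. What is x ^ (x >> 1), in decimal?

x = 1110100001001110 = 59470
x>>1 = 0111010000100111
XOR  = 1001110001101001 = 40041
(x ^ (x >> 1) gives the standard binary-reflected Gray code of x.)

40041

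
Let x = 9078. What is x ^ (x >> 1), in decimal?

x = 10001101110110 = 9078
x>>1 = 01000110111011
XOR  = 11001011001101 = 13005
(x ^ (x >> 1) gives the standard binary-reflected Gray code of x.)

13005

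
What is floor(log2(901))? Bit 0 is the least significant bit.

901 = 1110000101
The topmost 1 is at position 9 (since 2^9 = 512 ≤ 901 < 1024).

9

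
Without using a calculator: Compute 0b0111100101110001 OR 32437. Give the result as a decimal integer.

32757

a = 111100101110001
32437 = 111111010110101
 OR → 111111111110101 = 32757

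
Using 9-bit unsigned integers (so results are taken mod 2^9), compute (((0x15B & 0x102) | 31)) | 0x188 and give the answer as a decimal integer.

415

0x15B = 101011011
0x102 = 100000010
→ & → 100000010 = 258
31 = 000011111
→ | → 100011111 = 287
0x188 = 110001000
→ | → 110011111 = 415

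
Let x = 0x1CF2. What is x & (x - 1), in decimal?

x = 1110011110010 = 7410
x - 1 = 1110011110001
AND   = 1110011110000 = 7408
(x & (x - 1) clears the lowest set bit of x.)

7408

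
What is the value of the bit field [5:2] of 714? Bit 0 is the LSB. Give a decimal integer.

v = 1011001010
Shift right by 2: 10110010
Mask low 4 bits: 0010 = 2

2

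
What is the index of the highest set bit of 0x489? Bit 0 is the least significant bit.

0x489 = 10010001001
The topmost 1 is at position 10 (since 2^10 = 1024 ≤ 1161 < 2048).

10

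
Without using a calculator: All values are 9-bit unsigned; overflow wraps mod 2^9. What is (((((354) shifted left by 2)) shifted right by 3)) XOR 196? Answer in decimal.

354 = 101100010
→ shifted left by 2 (mod 2^9) → 110001000 = 392
→ shifted right by 3 → 000110001 = 49
196 = 011000100
→ XOR → 011110101 = 245

245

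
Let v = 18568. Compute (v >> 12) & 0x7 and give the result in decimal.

4

v = 100100010001000
Shift right by 12: 100
Mask low 3 bits: 100 = 4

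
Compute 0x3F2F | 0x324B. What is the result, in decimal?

16239

0x3F2F = 11111100101111
0x324B = 11001001001011
 OR → 11111101101111 = 16239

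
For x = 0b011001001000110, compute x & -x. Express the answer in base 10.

x = 11001001000110 = 12870
-x (two's complement) = …00110110111010
AND   = 00000000000010 = 2
(x & -x isolates the lowest set bit of x.)

2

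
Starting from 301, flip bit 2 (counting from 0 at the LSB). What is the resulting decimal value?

297

x = 0100101101
bit 2 is currently 1; toggle it via x ^ (1 << 2) = x ^ 4
→ 0100101001 = 297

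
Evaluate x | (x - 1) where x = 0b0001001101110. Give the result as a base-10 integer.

623

x = 1001101110 = 622
x - 1 = 1001101101
OR    = 1001101111 = 623
(x | (x - 1) sets all bits below the lowest set bit.)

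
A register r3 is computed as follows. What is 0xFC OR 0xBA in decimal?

0xFC = 11111100
0xBA = 10111010
 OR → 11111110 = 254

254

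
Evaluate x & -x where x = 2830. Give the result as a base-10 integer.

2

x = 101100001110 = 2830
-x (two's complement) = …010011110010
AND   = 000000000010 = 2
(x & -x isolates the lowest set bit of x.)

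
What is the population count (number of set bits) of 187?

6

187 = 10111011
Count the 1s: 1 + 1 + 1 + 1 + 1 + 1 = 6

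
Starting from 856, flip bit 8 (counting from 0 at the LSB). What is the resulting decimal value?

x = 0001101011000
bit 8 is currently 1; toggle it via x ^ (1 << 8) = x ^ 256
→ 0001001011000 = 600

600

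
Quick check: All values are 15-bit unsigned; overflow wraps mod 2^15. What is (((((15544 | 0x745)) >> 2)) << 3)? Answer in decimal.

15544 = 011110010111000
0x745 = 000011101000101
→ | → 011111111111101 = 16381
→ >> 2 → 000111111111111 = 4095
→ << 3 (mod 2^15) → 111111111111000 = 32760

32760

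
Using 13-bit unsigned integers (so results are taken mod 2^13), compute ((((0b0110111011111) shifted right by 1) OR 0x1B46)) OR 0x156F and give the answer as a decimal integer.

8175

0b0110111011111 = 0110111011111
→ shifted right by 1 → 0011011101111 = 1775
0x1B46 = 1101101000110
→ OR → 1111111101111 = 8175
0x156F = 1010101101111
→ OR → 1111111101111 = 8175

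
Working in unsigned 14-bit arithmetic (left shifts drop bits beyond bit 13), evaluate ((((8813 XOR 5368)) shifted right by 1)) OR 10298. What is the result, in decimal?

15226

8813 = 10001001101101
5368 = 01010011111000
→ XOR → 11011010010101 = 13973
→ shifted right by 1 → 01101101001010 = 6986
10298 = 10100000111010
→ OR → 11101101111010 = 15226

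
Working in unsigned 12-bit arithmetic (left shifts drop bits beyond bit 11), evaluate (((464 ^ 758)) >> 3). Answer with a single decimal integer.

464 = 000111010000
758 = 001011110110
→ ^ → 001100100110 = 806
→ >> 3 → 000001100100 = 100

100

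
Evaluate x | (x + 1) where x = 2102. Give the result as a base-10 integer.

x = 100000110110 = 2102
x + 1 = 100000110111
OR    = 100000110111 = 2103
(x | (x + 1) sets the lowest cleared bit.)

2103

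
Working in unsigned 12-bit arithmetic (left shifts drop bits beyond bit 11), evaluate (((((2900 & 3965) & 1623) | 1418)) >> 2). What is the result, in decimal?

2900 = 101101010100
3965 = 111101111101
→ & → 101101010100 = 2900
1623 = 011001010111
→ & → 001001010100 = 596
1418 = 010110001010
→ | → 011111011110 = 2014
→ >> 2 → 000111110111 = 503

503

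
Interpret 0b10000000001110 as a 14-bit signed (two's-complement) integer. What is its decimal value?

-8178

pattern = 10000000001110 (MSB is 1 ⇒ negative)
Invert: 01111111110001, add 1 → 01111111110010 = 8178, so the value is -8178.
(Equivalently: 8206 - 2^14 = 8206 - 16384 = -8178.)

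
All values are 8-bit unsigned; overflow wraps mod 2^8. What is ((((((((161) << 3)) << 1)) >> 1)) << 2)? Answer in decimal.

161 = 10100001
→ << 3 (mod 2^8) → 00001000 = 8
→ << 1 (mod 2^8) → 00010000 = 16
→ >> 1 → 00001000 = 8
→ << 2 (mod 2^8) → 00100000 = 32

32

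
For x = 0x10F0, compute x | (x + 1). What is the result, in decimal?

x = 1000011110000 = 4336
x + 1 = 1000011110001
OR    = 1000011110001 = 4337
(x | (x + 1) sets the lowest cleared bit.)

4337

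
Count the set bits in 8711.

8711 = 10001000000111
Count the 1s: 1 + 1 + 1 + 1 + 1 = 5

5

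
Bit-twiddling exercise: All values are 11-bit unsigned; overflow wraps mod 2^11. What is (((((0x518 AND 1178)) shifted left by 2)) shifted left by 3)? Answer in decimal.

768

0x518 = 10100011000
1178 = 10010011010
→ AND → 10000011000 = 1048
→ shifted left by 2 (mod 2^11) → 00001100000 = 96
→ shifted left by 3 (mod 2^11) → 01100000000 = 768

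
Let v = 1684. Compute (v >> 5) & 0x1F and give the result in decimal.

v = 0011010010100
Shift right by 5: 00110100
Mask low 5 bits: 10100 = 20

20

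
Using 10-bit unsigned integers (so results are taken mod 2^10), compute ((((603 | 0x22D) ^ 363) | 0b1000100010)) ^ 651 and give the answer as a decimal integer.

445

603 = 1001011011
0x22D = 1000101101
→ | → 1001111111 = 639
363 = 0101101011
→ ^ → 1100010100 = 788
0b1000100010 = 1000100010
→ | → 1100110110 = 822
651 = 1010001011
→ ^ → 0110111101 = 445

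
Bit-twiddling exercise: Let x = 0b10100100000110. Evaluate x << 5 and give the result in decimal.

336064

x = 0000010100100000110
shift left by 5 → 1010010000011000000 = 336064
(equivalently, 10502 × 2^5 = 10502 × 32)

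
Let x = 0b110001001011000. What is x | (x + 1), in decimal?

25177

x = 110001001011000 = 25176
x + 1 = 110001001011001
OR    = 110001001011001 = 25177
(x | (x + 1) sets the lowest cleared bit.)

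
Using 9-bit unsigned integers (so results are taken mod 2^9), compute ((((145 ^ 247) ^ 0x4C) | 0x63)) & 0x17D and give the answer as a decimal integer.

145 = 010010001
247 = 011110111
→ ^ → 001100110 = 102
0x4C = 001001100
→ ^ → 000101010 = 42
0x63 = 001100011
→ | → 001101011 = 107
0x17D = 101111101
→ & → 001101001 = 105

105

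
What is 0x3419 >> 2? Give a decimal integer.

3334

0x3419 = 11010000011001
shift right by 2 → 00110100000110 = 3334
(equivalently, floor(13337 / 4))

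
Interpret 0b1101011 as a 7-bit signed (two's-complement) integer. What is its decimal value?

-21

pattern = 1101011 (MSB is 1 ⇒ negative)
Invert: 0010100, add 1 → 0010101 = 21, so the value is -21.
(Equivalently: 107 - 2^7 = 107 - 128 = -21.)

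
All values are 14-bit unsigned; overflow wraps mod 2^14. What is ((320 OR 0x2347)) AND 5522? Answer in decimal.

320 = 00000101000000
0x2347 = 10001101000111
→ OR → 10001101000111 = 9031
5522 = 01010110010010
→ AND → 00000100000010 = 258

258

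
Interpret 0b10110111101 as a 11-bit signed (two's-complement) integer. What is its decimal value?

pattern = 10110111101 (MSB is 1 ⇒ negative)
Invert: 01001000010, add 1 → 01001000011 = 579, so the value is -579.
(Equivalently: 1469 - 2^11 = 1469 - 2048 = -579.)

-579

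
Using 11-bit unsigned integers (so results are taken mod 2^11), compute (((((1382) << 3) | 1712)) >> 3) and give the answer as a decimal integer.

246

1382 = 10101100110
→ << 3 (mod 2^11) → 01100110000 = 816
1712 = 11010110000
→ | → 11110110000 = 1968
→ >> 3 → 00011110110 = 246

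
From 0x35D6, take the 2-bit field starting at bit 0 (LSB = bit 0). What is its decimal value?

v = 11010111010110
Shift right by 0: 11010111010110
Mask low 2 bits: 10 = 2

2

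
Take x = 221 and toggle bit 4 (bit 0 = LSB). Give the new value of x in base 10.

x = 11011101
bit 4 is currently 1; toggle it via x ^ (1 << 4) = x ^ 16
→ 11001101 = 205

205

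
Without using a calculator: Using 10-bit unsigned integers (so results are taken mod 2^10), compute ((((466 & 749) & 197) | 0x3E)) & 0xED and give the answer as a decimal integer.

236

466 = 0111010010
749 = 1011101101
→ & → 0011000000 = 192
197 = 0011000101
→ & → 0011000000 = 192
0x3E = 0000111110
→ | → 0011111110 = 254
0xED = 0011101101
→ & → 0011101100 = 236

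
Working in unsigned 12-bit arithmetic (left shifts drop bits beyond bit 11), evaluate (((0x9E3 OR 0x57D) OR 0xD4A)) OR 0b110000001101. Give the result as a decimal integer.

0x9E3 = 100111100011
0x57D = 010101111101
→ OR → 110111111111 = 3583
0xD4A = 110101001010
→ OR → 110111111111 = 3583
0b110000001101 = 110000001101
→ OR → 110111111111 = 3583

3583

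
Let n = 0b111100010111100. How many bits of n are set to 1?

9

n = 111100010111100
Count the 1s: 1 + 1 + 1 + 1 + 1 + 1 + 1 + 1 + 1 = 9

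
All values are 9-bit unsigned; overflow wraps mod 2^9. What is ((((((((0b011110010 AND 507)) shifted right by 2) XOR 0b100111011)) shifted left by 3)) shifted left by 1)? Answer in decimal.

0b011110010 = 011110010
507 = 111111011
→ AND → 011110010 = 242
→ shifted right by 2 → 000111100 = 60
0b100111011 = 100111011
→ XOR → 100000111 = 263
→ shifted left by 3 (mod 2^9) → 000111000 = 56
→ shifted left by 1 (mod 2^9) → 001110000 = 112

112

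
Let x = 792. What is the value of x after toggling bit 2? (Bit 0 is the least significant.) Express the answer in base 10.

x = 1100011000
bit 2 is currently 0; toggle it via x ^ (1 << 2) = x ^ 4
→ 1100011100 = 796

796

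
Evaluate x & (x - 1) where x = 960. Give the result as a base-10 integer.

896

x = 1111000000 = 960
x - 1 = 1110111111
AND   = 1110000000 = 896
(x & (x - 1) clears the lowest set bit of x.)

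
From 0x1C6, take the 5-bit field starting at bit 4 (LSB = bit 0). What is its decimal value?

28

v = 000111000110
Shift right by 4: 00011100
Mask low 5 bits: 11100 = 28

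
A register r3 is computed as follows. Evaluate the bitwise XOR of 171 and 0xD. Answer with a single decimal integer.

171 = 10101011
0xD = 00001101
XOR → 10100110 = 166

166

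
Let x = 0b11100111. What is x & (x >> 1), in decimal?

x = 11100111 = 231
x>>1 = 01110011
AND  = 01100011 = 99
(x & (x >> 1) has a 1 wherever x has two consecutive 1 bits.)

99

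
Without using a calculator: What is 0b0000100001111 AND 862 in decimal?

a = 0100001111
862 = 1101011110
AND → 0100001110 = 270

270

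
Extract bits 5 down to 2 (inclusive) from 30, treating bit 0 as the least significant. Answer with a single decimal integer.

v = 000011110
Shift right by 2: 0000111
Mask low 4 bits: 0111 = 7

7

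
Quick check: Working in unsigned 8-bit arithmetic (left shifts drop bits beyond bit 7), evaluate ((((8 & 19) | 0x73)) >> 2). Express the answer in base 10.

8 = 00001000
19 = 00010011
→ & → 00000000 = 0
0x73 = 01110011
→ | → 01110011 = 115
→ >> 2 → 00011100 = 28

28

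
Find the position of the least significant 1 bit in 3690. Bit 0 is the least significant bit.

3690 = 111001101010
Trailing zeros: 1, so the lowest set bit is bit 1 (value 2).

1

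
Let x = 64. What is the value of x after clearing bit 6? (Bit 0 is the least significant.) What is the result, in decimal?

x = 0001000000
bit 6 is currently 1; clear it via x & ~(1 << 6) = x & ~64
→ 0000000000 = 0

0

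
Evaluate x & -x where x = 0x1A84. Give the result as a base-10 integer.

4

x = 1101010000100 = 6788
-x (two's complement) = …0010101111100
AND   = 0000000000100 = 4
(x & -x isolates the lowest set bit of x.)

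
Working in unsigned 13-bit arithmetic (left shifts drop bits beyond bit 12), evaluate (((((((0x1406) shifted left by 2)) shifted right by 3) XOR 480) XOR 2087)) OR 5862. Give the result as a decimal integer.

0x1406 = 1010000000110
→ shifted left by 2 (mod 2^13) → 1000000011000 = 4120
→ shifted right by 3 → 0001000000011 = 515
480 = 0000111100000
→ XOR → 0001111100011 = 995
2087 = 0100000100111
→ XOR → 0101111000100 = 3012
5862 = 1011011100110
→ OR → 1111111100110 = 8166

8166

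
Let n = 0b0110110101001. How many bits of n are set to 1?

n = 110110101001
Count the 1s: 1 + 1 + 1 + 1 + 1 + 1 + 1 = 7

7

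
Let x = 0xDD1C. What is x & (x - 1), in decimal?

56600

x = 1101110100011100 = 56604
x - 1 = 1101110100011011
AND   = 1101110100011000 = 56600
(x & (x - 1) clears the lowest set bit of x.)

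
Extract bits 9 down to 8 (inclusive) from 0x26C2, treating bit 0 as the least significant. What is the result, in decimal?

2

v = 10011011000010
Shift right by 8: 100110
Mask low 2 bits: 10 = 2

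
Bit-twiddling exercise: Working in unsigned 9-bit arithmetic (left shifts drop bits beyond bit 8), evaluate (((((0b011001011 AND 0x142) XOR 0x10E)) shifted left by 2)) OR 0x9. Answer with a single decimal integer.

313

0b011001011 = 011001011
0x142 = 101000010
→ AND → 001000010 = 66
0x10E = 100001110
→ XOR → 101001100 = 332
→ shifted left by 2 (mod 2^9) → 100110000 = 304
0x9 = 000001001
→ OR → 100111001 = 313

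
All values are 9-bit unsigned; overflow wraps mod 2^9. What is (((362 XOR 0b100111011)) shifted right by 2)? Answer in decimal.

20

362 = 101101010
0b100111011 = 100111011
→ XOR → 001010001 = 81
→ shifted right by 2 → 000010100 = 20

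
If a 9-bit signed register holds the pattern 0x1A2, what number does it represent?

-94

pattern = 110100010 (MSB is 1 ⇒ negative)
Invert: 001011101, add 1 → 001011110 = 94, so the value is -94.
(Equivalently: 418 - 2^9 = 418 - 512 = -94.)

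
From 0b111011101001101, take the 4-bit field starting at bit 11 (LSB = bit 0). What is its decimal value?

v = 111011101001101
Shift right by 11: 1110
Mask low 4 bits: 1110 = 14

14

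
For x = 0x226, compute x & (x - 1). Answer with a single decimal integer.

548

x = 1000100110 = 550
x - 1 = 1000100101
AND   = 1000100100 = 548
(x & (x - 1) clears the lowest set bit of x.)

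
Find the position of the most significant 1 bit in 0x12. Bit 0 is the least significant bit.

4

0x12 = 10010
The topmost 1 is at position 4 (since 2^4 = 16 ≤ 18 < 32).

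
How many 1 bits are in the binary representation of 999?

8

999 = 1111100111
Count the 1s: 1 + 1 + 1 + 1 + 1 + 1 + 1 + 1 = 8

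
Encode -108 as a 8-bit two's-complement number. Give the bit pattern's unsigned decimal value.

108 in 8 bits: 01101100
Invert: 10010011
Add 1:  10010100 = 148
(Check: 2^8 - 108 = 256 - 108 = 148.)

148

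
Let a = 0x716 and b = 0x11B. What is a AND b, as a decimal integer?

274

0x716 = 11100010110
0x11B = 00100011011
AND → 00100010010 = 274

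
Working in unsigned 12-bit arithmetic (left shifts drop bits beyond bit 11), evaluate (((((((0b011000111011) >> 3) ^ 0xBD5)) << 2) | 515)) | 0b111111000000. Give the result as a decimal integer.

0b011000111011 = 011000111011
→ >> 3 → 000011000111 = 199
0xBD5 = 101111010101
→ ^ → 101100010010 = 2834
→ << 2 (mod 2^12) → 110001001000 = 3144
515 = 001000000011
→ | → 111001001011 = 3659
0b111111000000 = 111111000000
→ | → 111111001011 = 4043

4043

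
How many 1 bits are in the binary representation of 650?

650 = 1010001010
Count the 1s: 1 + 1 + 1 + 1 = 4

4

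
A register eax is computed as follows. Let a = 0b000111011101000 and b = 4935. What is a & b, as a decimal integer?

a = 0111011101000
4935 = 1001101000111
AND → 0001001000000 = 576

576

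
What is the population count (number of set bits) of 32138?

32138 = 111110110001010
Count the 1s: 1 + 1 + 1 + 1 + 1 + 1 + 1 + 1 + 1 = 9

9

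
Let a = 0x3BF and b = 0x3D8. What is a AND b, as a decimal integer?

920

0x3BF = 1110111111
0x3D8 = 1111011000
AND → 1110011000 = 920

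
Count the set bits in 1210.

1210 = 10010111010
Count the 1s: 1 + 1 + 1 + 1 + 1 + 1 = 6

6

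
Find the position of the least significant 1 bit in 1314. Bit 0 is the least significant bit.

1

1314 = 10100100010
Trailing zeros: 1, so the lowest set bit is bit 1 (value 2).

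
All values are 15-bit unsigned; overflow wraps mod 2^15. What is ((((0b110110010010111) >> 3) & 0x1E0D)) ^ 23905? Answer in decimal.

20833

0b110110010010111 = 110110010010111
→ >> 3 → 000110110010010 = 3474
0x1E0D = 001111000001101
→ & → 000110000000000 = 3072
23905 = 101110101100001
→ ^ → 101000101100001 = 20833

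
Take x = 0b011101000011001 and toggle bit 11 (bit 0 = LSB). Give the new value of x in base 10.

12825

x = 011101000011001
bit 11 is currently 1; toggle it via x ^ (1 << 11) = x ^ 2048
→ 011001000011001 = 12825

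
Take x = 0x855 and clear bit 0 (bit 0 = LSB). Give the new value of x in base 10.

2132

x = 00100001010101
bit 0 is currently 1; clear it via x & ~(1 << 0) = x & ~1
→ 00100001010100 = 2132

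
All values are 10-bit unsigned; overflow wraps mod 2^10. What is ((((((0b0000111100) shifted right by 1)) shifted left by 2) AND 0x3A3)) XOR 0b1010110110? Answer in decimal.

662

0b0000111100 = 0000111100
→ shifted right by 1 → 0000011110 = 30
→ shifted left by 2 (mod 2^10) → 0001111000 = 120
0x3A3 = 1110100011
→ AND → 0000100000 = 32
0b1010110110 = 1010110110
→ XOR → 1010010110 = 662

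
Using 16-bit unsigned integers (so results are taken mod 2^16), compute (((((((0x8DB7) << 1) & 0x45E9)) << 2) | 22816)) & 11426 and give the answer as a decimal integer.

3232

0x8DB7 = 1000110110110111
→ << 1 (mod 2^16) → 0001101101101110 = 7022
0x45E9 = 0100010111101001
→ & → 0000000101101000 = 360
→ << 2 (mod 2^16) → 0000010110100000 = 1440
22816 = 0101100100100000
→ | → 0101110110100000 = 23968
11426 = 0010110010100010
→ & → 0000110010100000 = 3232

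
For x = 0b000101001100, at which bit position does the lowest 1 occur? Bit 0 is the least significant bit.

2

0b000101001100 = 101001100
Trailing zeros: 2, so the lowest set bit is bit 2 (value 4).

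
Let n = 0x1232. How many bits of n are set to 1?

5

0x1232 = 1001000110010
Count the 1s: 1 + 1 + 1 + 1 + 1 = 5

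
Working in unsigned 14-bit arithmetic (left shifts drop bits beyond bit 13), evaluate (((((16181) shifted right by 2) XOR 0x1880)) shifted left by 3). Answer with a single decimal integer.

16181 = 11111100110101
→ shifted right by 2 → 00111111001101 = 4045
0x1880 = 01100010000000
→ XOR → 01011101001101 = 5965
→ shifted left by 3 (mod 2^14) → 11101001101000 = 14952

14952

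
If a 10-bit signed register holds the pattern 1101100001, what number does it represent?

-159

pattern = 1101100001 (MSB is 1 ⇒ negative)
Invert: 0010011110, add 1 → 0010011111 = 159, so the value is -159.
(Equivalently: 865 - 2^10 = 865 - 1024 = -159.)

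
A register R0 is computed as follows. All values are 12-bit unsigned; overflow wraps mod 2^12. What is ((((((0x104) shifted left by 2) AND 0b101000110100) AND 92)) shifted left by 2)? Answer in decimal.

64

0x104 = 000100000100
→ shifted left by 2 (mod 2^12) → 010000010000 = 1040
0b101000110100 = 101000110100
→ AND → 000000010000 = 16
92 = 000001011100
→ AND → 000000010000 = 16
→ shifted left by 2 (mod 2^12) → 000001000000 = 64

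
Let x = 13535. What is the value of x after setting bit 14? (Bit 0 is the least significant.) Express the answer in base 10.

x = 0011010011011111
bit 14 is currently 0; set it via x | (1 << 14) = x | 16384
→ 0111010011011111 = 29919

29919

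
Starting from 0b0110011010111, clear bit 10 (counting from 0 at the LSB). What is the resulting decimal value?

x = 0110011010111
bit 10 is currently 1; clear it via x & ~(1 << 10) = x & ~1024
→ 0100011010111 = 2263

2263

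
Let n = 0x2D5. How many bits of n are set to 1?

0x2D5 = 1011010101
Count the 1s: 1 + 1 + 1 + 1 + 1 + 1 = 6

6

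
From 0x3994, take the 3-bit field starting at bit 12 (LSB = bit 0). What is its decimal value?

v = 011100110010100
Shift right by 12: 011
Mask low 3 bits: 011 = 3

3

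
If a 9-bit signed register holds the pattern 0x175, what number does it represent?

pattern = 101110101 (MSB is 1 ⇒ negative)
Invert: 010001010, add 1 → 010001011 = 139, so the value is -139.
(Equivalently: 373 - 2^9 = 373 - 512 = -139.)

-139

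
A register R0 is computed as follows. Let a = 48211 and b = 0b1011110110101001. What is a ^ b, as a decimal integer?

48211 = 1011110001010011
b = 1011110110101001
XOR → 0000000111111010 = 506

506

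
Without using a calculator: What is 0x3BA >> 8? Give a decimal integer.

3

0x3BA = 1110111010
shift right by 8 → 0000000011 = 3
(equivalently, floor(954 / 256))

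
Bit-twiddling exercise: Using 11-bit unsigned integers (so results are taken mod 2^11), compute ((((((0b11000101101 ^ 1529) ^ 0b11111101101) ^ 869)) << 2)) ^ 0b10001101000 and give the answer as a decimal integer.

280

0b11000101101 = 11000101101
1529 = 10111111001
→ ^ → 01111010100 = 980
0b11111101101 = 11111101101
→ ^ → 10000111001 = 1081
869 = 01101100101
→ ^ → 11101011100 = 1884
→ << 2 (mod 2^11) → 10101110000 = 1392
0b10001101000 = 10001101000
→ ^ → 00100011000 = 280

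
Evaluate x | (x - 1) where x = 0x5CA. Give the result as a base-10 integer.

x = 10111001010 = 1482
x - 1 = 10111001001
OR    = 10111001011 = 1483
(x | (x - 1) sets all bits below the lowest set bit.)

1483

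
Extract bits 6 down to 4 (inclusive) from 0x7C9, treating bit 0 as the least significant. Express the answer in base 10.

v = 11111001001
Shift right by 4: 1111100
Mask low 3 bits: 100 = 4

4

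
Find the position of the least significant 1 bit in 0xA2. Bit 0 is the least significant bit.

0xA2 = 10100010
Trailing zeros: 1, so the lowest set bit is bit 1 (value 2).

1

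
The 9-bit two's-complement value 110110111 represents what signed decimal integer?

-73

pattern = 110110111 (MSB is 1 ⇒ negative)
Invert: 001001000, add 1 → 001001001 = 73, so the value is -73.
(Equivalently: 439 - 2^9 = 439 - 512 = -73.)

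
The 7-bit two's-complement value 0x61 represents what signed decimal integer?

pattern = 1100001 (MSB is 1 ⇒ negative)
Invert: 0011110, add 1 → 0011111 = 31, so the value is -31.
(Equivalently: 97 - 2^7 = 97 - 128 = -31.)

-31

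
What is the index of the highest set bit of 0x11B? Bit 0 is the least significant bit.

8

0x11B = 100011011
The topmost 1 is at position 8 (since 2^8 = 256 ≤ 283 < 512).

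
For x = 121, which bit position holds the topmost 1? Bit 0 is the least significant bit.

121 = 1111001
The topmost 1 is at position 6 (since 2^6 = 64 ≤ 121 < 128).

6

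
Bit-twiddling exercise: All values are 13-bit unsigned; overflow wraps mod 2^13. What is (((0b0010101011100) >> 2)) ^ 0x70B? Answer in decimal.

1628

0b0010101011100 = 0010101011100
→ >> 2 → 0000101010111 = 343
0x70B = 0011100001011
→ ^ → 0011001011100 = 1628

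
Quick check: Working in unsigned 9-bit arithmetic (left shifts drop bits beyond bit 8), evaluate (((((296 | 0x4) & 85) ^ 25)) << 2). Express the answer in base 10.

116

296 = 100101000
0x4 = 000000100
→ | → 100101100 = 300
85 = 001010101
→ & → 000000100 = 4
25 = 000011001
→ ^ → 000011101 = 29
→ << 2 (mod 2^9) → 001110100 = 116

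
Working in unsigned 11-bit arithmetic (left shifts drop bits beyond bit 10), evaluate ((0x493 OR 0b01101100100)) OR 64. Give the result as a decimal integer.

0x493 = 10010010011
0b01101100100 = 01101100100
→ OR → 11111110111 = 2039
64 = 00001000000
→ OR → 11111110111 = 2039

2039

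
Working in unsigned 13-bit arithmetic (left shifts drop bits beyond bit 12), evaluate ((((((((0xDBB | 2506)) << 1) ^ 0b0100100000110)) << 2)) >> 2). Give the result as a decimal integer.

752

0xDBB = 0110110111011
2506 = 0100111001010
→ | → 0110111111011 = 3579
→ << 1 (mod 2^13) → 1101111110110 = 7158
0b0100100000110 = 0100100000110
→ ^ → 1001011110000 = 4848
→ << 2 (mod 2^13) → 0101111000000 = 3008
→ >> 2 → 0001011110000 = 752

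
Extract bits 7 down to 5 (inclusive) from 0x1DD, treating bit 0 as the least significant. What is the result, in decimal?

6

v = 111011101
Shift right by 5: 1110
Mask low 3 bits: 110 = 6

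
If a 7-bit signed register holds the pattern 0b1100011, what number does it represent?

pattern = 1100011 (MSB is 1 ⇒ negative)
Invert: 0011100, add 1 → 0011101 = 29, so the value is -29.
(Equivalently: 99 - 2^7 = 99 - 128 = -29.)

-29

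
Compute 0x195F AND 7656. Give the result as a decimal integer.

0x195F = 1100101011111
7656 = 1110111101000
AND → 1100101001000 = 6472

6472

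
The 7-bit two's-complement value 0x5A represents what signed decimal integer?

-38

pattern = 1011010 (MSB is 1 ⇒ negative)
Invert: 0100101, add 1 → 0100110 = 38, so the value is -38.
(Equivalently: 90 - 2^7 = 90 - 128 = -38.)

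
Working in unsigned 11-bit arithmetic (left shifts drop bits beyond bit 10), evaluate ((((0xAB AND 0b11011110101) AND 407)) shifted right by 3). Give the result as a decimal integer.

0xAB = 00010101011
0b11011110101 = 11011110101
→ AND → 00010100001 = 161
407 = 00110010111
→ AND → 00010000001 = 129
→ shifted right by 3 → 00000010000 = 16

16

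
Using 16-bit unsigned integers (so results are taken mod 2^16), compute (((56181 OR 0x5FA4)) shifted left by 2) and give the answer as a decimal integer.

56181 = 1101101101110101
0x5FA4 = 0101111110100100
→ OR → 1101111111110101 = 57333
→ shifted left by 2 (mod 2^16) → 0111111111010100 = 32724

32724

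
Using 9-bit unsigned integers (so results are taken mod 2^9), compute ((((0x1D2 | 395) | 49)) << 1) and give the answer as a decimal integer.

502

0x1D2 = 111010010
395 = 110001011
→ | → 111011011 = 475
49 = 000110001
→ | → 111111011 = 507
→ << 1 (mod 2^9) → 111110110 = 502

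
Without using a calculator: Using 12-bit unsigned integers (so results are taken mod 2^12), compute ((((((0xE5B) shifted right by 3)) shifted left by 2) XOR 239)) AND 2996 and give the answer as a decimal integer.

0xE5B = 111001011011
→ shifted right by 3 → 000111001011 = 459
→ shifted left by 2 (mod 2^12) → 011100101100 = 1836
239 = 000011101111
→ XOR → 011111000011 = 1987
2996 = 101110110100
→ AND → 001110000000 = 896

896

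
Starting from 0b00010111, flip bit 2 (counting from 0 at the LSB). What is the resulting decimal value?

x = 00010111
bit 2 is currently 1; toggle it via x ^ (1 << 2) = x ^ 4
→ 00010011 = 19

19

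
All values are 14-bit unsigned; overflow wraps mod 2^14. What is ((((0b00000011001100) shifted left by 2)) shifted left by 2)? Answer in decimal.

0b00000011001100 = 00000011001100
→ shifted left by 2 (mod 2^14) → 00001100110000 = 816
→ shifted left by 2 (mod 2^14) → 00110011000000 = 3264

3264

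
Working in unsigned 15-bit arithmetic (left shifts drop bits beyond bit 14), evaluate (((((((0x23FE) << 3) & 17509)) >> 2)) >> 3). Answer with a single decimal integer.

35

0x23FE = 010001111111110
→ << 3 (mod 2^15) → 001111111110000 = 8176
17509 = 100010001100101
→ & → 000010001100000 = 1120
→ >> 2 → 000000100011000 = 280
→ >> 3 → 000000000100011 = 35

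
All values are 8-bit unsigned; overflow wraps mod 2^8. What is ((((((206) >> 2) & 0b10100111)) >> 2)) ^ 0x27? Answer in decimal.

206 = 11001110
→ >> 2 → 00110011 = 51
0b10100111 = 10100111
→ & → 00100011 = 35
→ >> 2 → 00001000 = 8
0x27 = 00100111
→ ^ → 00101111 = 47

47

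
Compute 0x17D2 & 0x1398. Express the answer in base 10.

0x17D2 = 1011111010010
0x1398 = 1001110011000
AND → 1001110010000 = 5008

5008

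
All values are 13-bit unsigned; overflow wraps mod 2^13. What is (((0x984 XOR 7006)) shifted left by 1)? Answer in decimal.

1460

0x984 = 0100110000100
7006 = 1101101011110
→ XOR → 1001011011010 = 4826
→ shifted left by 1 (mod 2^13) → 0010110110100 = 1460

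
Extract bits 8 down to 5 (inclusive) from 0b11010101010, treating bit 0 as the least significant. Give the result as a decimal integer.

v = 11010101010
Shift right by 5: 110101
Mask low 4 bits: 0101 = 5

5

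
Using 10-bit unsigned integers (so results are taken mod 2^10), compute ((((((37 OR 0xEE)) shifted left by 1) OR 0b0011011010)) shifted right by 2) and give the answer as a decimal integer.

119

37 = 0000100101
0xEE = 0011101110
→ OR → 0011101111 = 239
→ shifted left by 1 (mod 2^10) → 0111011110 = 478
0b0011011010 = 0011011010
→ OR → 0111011110 = 478
→ shifted right by 2 → 0001110111 = 119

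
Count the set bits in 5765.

5765 = 1011010000101
Count the 1s: 1 + 1 + 1 + 1 + 1 + 1 = 6

6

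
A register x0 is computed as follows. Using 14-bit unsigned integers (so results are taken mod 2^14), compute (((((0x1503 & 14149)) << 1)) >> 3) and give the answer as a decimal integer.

1344

0x1503 = 01010100000011
14149 = 11011101000101
→ & → 01010100000001 = 5377
→ << 1 (mod 2^14) → 10101000000010 = 10754
→ >> 3 → 00010101000000 = 1344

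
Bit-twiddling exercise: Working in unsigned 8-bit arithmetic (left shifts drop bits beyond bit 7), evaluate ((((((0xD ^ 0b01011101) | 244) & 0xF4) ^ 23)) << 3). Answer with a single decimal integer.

0xD = 00001101
0b01011101 = 01011101
→ ^ → 01010000 = 80
244 = 11110100
→ | → 11110100 = 244
0xF4 = 11110100
→ & → 11110100 = 244
23 = 00010111
→ ^ → 11100011 = 227
→ << 3 (mod 2^8) → 00011000 = 24

24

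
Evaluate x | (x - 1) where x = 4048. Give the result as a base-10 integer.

4063

x = 111111010000 = 4048
x - 1 = 111111001111
OR    = 111111011111 = 4063
(x | (x - 1) sets all bits below the lowest set bit.)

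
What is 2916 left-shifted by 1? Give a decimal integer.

2916 = 0101101100100
shift left by 1 → 1011011001000 = 5832
(equivalently, 2916 × 2^1 = 2916 × 2)

5832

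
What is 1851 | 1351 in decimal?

1851 = 11100111011
1351 = 10101000111
 OR → 11101111111 = 1919

1919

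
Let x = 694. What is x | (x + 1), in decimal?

695

x = 1010110110 = 694
x + 1 = 1010110111
OR    = 1010110111 = 695
(x | (x + 1) sets the lowest cleared bit.)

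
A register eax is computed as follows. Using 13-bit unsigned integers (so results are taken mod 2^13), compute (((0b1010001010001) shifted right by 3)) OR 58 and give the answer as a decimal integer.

698

0b1010001010001 = 1010001010001
→ shifted right by 3 → 0001010001010 = 650
58 = 0000000111010
→ OR → 0001010111010 = 698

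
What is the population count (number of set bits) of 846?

6

846 = 1101001110
Count the 1s: 1 + 1 + 1 + 1 + 1 + 1 = 6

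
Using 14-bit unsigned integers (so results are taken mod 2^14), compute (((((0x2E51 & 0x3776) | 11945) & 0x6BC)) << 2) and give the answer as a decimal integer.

6880

0x2E51 = 10111001010001
0x3776 = 11011101110110
→ & → 10011001010000 = 9808
11945 = 10111010101001
→ | → 10111011111001 = 12025
0x6BC = 00011010111100
→ & → 00011010111000 = 1720
→ << 2 (mod 2^14) → 01101011100000 = 6880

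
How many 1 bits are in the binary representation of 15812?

15812 = 11110111000100
Count the 1s: 1 + 1 + 1 + 1 + 1 + 1 + 1 + 1 = 8

8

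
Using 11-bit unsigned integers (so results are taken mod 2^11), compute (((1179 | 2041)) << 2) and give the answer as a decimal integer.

2028

1179 = 10010011011
2041 = 11111111001
→ | → 11111111011 = 2043
→ << 2 (mod 2^11) → 11111101100 = 2028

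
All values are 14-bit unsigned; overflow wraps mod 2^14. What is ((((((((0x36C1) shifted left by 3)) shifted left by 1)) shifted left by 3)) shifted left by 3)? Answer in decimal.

0x36C1 = 11011011000001
→ shifted left by 3 (mod 2^14) → 11011000001000 = 13832
→ shifted left by 1 (mod 2^14) → 10110000010000 = 11280
→ shifted left by 3 (mod 2^14) → 10000010000000 = 8320
→ shifted left by 3 (mod 2^14) → 00010000000000 = 1024

1024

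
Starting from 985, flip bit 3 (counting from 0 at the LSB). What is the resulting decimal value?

x = 1111011001
bit 3 is currently 1; toggle it via x ^ (1 << 3) = x ^ 8
→ 1111010001 = 977

977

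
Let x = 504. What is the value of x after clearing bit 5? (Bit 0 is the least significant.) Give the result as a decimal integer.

472

x = 111111000
bit 5 is currently 1; clear it via x & ~(1 << 5) = x & ~32
→ 111011000 = 472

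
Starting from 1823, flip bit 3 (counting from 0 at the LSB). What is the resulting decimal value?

1815

x = 11100011111
bit 3 is currently 1; toggle it via x ^ (1 << 3) = x ^ 8
→ 11100010111 = 1815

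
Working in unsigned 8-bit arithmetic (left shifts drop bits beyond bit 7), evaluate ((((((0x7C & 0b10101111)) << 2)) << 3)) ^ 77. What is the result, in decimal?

0x7C = 01111100
0b10101111 = 10101111
→ & → 00101100 = 44
→ << 2 (mod 2^8) → 10110000 = 176
→ << 3 (mod 2^8) → 10000000 = 128
77 = 01001101
→ ^ → 11001101 = 205

205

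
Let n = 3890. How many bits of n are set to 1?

7

3890 = 111100110010
Count the 1s: 1 + 1 + 1 + 1 + 1 + 1 + 1 = 7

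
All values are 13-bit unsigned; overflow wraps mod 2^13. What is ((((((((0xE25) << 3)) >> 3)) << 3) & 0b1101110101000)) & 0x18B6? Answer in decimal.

0xE25 = 0111000100101
→ << 3 (mod 2^13) → 1000100101000 = 4392
→ >> 3 → 0001000100101 = 549
→ << 3 (mod 2^13) → 1000100101000 = 4392
0b1101110101000 = 1101110101000
→ & → 1000100101000 = 4392
0x18B6 = 1100010110110
→ & → 1000000100000 = 4128

4128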